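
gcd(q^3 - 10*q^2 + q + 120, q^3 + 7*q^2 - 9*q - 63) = q + 3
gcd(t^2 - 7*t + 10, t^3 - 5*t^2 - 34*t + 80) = t - 2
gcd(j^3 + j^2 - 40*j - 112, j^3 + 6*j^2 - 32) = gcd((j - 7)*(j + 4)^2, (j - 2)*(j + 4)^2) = j^2 + 8*j + 16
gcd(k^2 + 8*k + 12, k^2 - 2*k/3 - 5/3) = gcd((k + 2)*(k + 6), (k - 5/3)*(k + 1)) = 1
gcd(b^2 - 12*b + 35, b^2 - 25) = b - 5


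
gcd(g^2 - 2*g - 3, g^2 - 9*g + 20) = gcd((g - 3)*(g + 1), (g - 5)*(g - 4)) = 1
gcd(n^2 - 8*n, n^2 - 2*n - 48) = n - 8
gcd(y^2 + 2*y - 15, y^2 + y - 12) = y - 3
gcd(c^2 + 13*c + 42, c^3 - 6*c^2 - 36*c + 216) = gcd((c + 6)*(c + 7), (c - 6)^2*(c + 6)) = c + 6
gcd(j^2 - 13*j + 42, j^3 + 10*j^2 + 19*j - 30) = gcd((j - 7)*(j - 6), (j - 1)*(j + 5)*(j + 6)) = 1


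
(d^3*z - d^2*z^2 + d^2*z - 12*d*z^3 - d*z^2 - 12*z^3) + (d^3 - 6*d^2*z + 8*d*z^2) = d^3*z + d^3 - d^2*z^2 - 5*d^2*z - 12*d*z^3 + 7*d*z^2 - 12*z^3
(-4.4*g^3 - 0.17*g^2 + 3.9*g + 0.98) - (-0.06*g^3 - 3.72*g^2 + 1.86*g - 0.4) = -4.34*g^3 + 3.55*g^2 + 2.04*g + 1.38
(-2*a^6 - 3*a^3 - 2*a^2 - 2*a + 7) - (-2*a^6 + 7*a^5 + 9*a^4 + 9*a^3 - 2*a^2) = -7*a^5 - 9*a^4 - 12*a^3 - 2*a + 7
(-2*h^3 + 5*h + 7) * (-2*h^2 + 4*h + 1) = 4*h^5 - 8*h^4 - 12*h^3 + 6*h^2 + 33*h + 7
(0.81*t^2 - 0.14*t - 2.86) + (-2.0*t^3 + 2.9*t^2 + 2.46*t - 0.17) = -2.0*t^3 + 3.71*t^2 + 2.32*t - 3.03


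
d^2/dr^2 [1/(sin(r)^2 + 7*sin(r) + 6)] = (-4*sin(r)^3 - 17*sin(r)^2 - 2*sin(r) + 86)/((sin(r) + 1)^2*(sin(r) + 6)^3)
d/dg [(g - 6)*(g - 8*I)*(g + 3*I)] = 3*g^2 + g*(-12 - 10*I) + 24 + 30*I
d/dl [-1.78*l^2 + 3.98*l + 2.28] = 3.98 - 3.56*l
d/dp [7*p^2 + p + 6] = 14*p + 1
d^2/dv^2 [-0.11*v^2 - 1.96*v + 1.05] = -0.220000000000000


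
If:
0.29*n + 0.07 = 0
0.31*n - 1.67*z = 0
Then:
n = -0.24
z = -0.04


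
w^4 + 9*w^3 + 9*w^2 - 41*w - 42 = (w - 2)*(w + 1)*(w + 3)*(w + 7)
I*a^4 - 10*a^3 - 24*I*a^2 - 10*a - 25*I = (a + I)*(a + 5*I)^2*(I*a + 1)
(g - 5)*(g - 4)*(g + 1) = g^3 - 8*g^2 + 11*g + 20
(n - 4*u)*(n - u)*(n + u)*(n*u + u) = n^4*u - 4*n^3*u^2 + n^3*u - n^2*u^3 - 4*n^2*u^2 + 4*n*u^4 - n*u^3 + 4*u^4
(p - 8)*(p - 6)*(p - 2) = p^3 - 16*p^2 + 76*p - 96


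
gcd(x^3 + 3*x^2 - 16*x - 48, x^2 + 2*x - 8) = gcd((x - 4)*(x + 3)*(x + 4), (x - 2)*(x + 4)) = x + 4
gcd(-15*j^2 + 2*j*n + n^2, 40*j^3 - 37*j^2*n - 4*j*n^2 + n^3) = 5*j + n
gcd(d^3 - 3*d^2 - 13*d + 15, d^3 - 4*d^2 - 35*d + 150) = d - 5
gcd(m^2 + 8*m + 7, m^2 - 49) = m + 7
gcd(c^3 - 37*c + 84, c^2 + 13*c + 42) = c + 7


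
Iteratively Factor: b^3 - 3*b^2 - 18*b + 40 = (b - 2)*(b^2 - b - 20) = (b - 5)*(b - 2)*(b + 4)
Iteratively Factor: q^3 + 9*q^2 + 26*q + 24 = (q + 3)*(q^2 + 6*q + 8) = (q + 2)*(q + 3)*(q + 4)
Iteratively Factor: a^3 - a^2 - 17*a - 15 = (a + 3)*(a^2 - 4*a - 5) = (a + 1)*(a + 3)*(a - 5)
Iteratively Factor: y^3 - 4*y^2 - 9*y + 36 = (y + 3)*(y^2 - 7*y + 12) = (y - 3)*(y + 3)*(y - 4)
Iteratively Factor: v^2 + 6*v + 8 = (v + 4)*(v + 2)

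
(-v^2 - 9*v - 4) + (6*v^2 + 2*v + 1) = 5*v^2 - 7*v - 3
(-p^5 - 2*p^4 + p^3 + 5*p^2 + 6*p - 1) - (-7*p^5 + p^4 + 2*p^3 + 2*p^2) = 6*p^5 - 3*p^4 - p^3 + 3*p^2 + 6*p - 1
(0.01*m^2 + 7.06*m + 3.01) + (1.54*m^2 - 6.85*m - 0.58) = 1.55*m^2 + 0.21*m + 2.43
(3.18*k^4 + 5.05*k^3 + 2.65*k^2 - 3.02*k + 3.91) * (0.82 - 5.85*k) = -18.603*k^5 - 26.9349*k^4 - 11.3615*k^3 + 19.84*k^2 - 25.3499*k + 3.2062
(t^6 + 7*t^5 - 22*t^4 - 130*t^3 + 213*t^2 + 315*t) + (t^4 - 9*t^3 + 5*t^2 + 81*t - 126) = t^6 + 7*t^5 - 21*t^4 - 139*t^3 + 218*t^2 + 396*t - 126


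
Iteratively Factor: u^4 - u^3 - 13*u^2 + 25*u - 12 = (u - 1)*(u^3 - 13*u + 12) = (u - 3)*(u - 1)*(u^2 + 3*u - 4) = (u - 3)*(u - 1)^2*(u + 4)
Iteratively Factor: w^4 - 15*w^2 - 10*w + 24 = (w - 1)*(w^3 + w^2 - 14*w - 24) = (w - 1)*(w + 2)*(w^2 - w - 12) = (w - 1)*(w + 2)*(w + 3)*(w - 4)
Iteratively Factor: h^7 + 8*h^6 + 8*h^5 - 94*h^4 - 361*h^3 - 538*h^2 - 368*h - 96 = (h + 4)*(h^6 + 4*h^5 - 8*h^4 - 62*h^3 - 113*h^2 - 86*h - 24) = (h + 3)*(h + 4)*(h^5 + h^4 - 11*h^3 - 29*h^2 - 26*h - 8) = (h + 1)*(h + 3)*(h + 4)*(h^4 - 11*h^2 - 18*h - 8) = (h + 1)^2*(h + 3)*(h + 4)*(h^3 - h^2 - 10*h - 8) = (h - 4)*(h + 1)^2*(h + 3)*(h + 4)*(h^2 + 3*h + 2) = (h - 4)*(h + 1)^3*(h + 3)*(h + 4)*(h + 2)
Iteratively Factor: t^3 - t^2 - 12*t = (t + 3)*(t^2 - 4*t) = t*(t + 3)*(t - 4)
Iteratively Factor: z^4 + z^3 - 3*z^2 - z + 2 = (z - 1)*(z^3 + 2*z^2 - z - 2) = (z - 1)*(z + 1)*(z^2 + z - 2) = (z - 1)*(z + 1)*(z + 2)*(z - 1)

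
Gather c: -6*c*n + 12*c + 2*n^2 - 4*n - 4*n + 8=c*(12 - 6*n) + 2*n^2 - 8*n + 8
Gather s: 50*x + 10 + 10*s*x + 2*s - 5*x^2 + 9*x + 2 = s*(10*x + 2) - 5*x^2 + 59*x + 12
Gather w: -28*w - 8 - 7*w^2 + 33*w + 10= -7*w^2 + 5*w + 2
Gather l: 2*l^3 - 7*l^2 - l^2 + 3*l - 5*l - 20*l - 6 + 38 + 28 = 2*l^3 - 8*l^2 - 22*l + 60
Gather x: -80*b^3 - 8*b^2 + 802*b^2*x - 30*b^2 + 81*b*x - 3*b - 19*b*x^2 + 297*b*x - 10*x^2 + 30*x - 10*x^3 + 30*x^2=-80*b^3 - 38*b^2 - 3*b - 10*x^3 + x^2*(20 - 19*b) + x*(802*b^2 + 378*b + 30)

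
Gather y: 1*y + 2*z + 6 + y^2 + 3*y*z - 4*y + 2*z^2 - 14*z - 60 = y^2 + y*(3*z - 3) + 2*z^2 - 12*z - 54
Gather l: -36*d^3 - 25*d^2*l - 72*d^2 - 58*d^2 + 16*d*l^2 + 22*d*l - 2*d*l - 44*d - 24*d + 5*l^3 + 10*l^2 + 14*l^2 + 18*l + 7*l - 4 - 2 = -36*d^3 - 130*d^2 - 68*d + 5*l^3 + l^2*(16*d + 24) + l*(-25*d^2 + 20*d + 25) - 6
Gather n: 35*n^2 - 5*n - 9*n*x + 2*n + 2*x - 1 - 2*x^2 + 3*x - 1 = 35*n^2 + n*(-9*x - 3) - 2*x^2 + 5*x - 2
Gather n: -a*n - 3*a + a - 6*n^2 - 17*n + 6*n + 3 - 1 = -2*a - 6*n^2 + n*(-a - 11) + 2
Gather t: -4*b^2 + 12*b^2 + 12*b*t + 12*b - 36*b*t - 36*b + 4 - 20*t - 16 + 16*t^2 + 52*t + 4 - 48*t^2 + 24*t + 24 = 8*b^2 - 24*b - 32*t^2 + t*(56 - 24*b) + 16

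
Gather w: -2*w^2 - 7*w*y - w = -2*w^2 + w*(-7*y - 1)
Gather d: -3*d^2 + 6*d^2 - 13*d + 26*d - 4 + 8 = 3*d^2 + 13*d + 4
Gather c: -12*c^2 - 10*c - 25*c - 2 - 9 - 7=-12*c^2 - 35*c - 18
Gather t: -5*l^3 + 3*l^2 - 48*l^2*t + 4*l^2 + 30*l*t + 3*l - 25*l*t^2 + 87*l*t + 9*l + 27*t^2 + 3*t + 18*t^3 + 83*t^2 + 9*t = -5*l^3 + 7*l^2 + 12*l + 18*t^3 + t^2*(110 - 25*l) + t*(-48*l^2 + 117*l + 12)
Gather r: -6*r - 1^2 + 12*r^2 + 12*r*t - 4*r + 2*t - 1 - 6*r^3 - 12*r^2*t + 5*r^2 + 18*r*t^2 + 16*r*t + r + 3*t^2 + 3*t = -6*r^3 + r^2*(17 - 12*t) + r*(18*t^2 + 28*t - 9) + 3*t^2 + 5*t - 2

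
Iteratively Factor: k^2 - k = (k)*(k - 1)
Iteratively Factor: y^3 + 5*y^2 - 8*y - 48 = (y + 4)*(y^2 + y - 12) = (y - 3)*(y + 4)*(y + 4)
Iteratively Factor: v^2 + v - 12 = (v - 3)*(v + 4)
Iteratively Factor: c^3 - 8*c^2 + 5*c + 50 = (c - 5)*(c^2 - 3*c - 10) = (c - 5)*(c + 2)*(c - 5)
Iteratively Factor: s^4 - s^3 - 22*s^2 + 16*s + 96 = (s + 2)*(s^3 - 3*s^2 - 16*s + 48) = (s + 2)*(s + 4)*(s^2 - 7*s + 12) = (s - 3)*(s + 2)*(s + 4)*(s - 4)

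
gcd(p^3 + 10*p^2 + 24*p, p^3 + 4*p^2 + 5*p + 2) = 1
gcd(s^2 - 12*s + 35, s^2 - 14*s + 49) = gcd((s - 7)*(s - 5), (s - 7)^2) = s - 7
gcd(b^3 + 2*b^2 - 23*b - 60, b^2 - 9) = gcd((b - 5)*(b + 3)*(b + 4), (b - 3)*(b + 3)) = b + 3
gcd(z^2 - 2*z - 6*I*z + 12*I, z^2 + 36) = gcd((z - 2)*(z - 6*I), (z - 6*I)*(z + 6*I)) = z - 6*I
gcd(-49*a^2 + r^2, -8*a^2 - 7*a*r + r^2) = 1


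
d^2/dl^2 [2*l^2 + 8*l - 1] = 4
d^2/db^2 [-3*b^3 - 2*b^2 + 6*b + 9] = -18*b - 4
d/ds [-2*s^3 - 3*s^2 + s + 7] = -6*s^2 - 6*s + 1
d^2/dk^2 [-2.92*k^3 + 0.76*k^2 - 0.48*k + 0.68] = 1.52 - 17.52*k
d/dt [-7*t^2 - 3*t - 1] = -14*t - 3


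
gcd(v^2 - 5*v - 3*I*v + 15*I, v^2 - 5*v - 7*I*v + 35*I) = v - 5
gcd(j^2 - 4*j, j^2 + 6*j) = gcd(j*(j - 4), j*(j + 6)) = j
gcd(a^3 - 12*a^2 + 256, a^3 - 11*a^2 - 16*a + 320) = a^2 - 16*a + 64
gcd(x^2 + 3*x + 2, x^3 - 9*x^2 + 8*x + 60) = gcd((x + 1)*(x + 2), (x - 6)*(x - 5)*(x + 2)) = x + 2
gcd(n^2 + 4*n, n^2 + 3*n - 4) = n + 4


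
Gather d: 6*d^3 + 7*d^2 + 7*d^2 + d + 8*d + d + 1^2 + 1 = 6*d^3 + 14*d^2 + 10*d + 2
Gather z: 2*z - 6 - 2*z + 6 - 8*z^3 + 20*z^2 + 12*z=-8*z^3 + 20*z^2 + 12*z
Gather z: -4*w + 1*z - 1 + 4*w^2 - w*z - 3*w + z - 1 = 4*w^2 - 7*w + z*(2 - w) - 2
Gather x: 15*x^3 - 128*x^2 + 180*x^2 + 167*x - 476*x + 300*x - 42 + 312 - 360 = 15*x^3 + 52*x^2 - 9*x - 90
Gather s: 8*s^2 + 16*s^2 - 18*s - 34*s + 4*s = 24*s^2 - 48*s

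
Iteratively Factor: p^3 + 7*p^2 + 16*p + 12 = (p + 2)*(p^2 + 5*p + 6) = (p + 2)^2*(p + 3)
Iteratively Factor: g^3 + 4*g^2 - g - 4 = (g + 4)*(g^2 - 1) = (g - 1)*(g + 4)*(g + 1)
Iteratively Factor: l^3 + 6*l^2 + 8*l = (l + 2)*(l^2 + 4*l) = (l + 2)*(l + 4)*(l)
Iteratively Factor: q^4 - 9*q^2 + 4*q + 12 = (q - 2)*(q^3 + 2*q^2 - 5*q - 6) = (q - 2)*(q + 3)*(q^2 - q - 2) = (q - 2)*(q + 1)*(q + 3)*(q - 2)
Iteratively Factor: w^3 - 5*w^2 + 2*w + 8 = (w - 4)*(w^2 - w - 2) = (w - 4)*(w - 2)*(w + 1)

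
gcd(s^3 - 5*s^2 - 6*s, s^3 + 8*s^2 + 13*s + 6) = s + 1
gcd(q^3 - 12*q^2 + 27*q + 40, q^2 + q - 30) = q - 5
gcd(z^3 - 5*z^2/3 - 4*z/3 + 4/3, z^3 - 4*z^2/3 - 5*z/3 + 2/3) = z^2 - z - 2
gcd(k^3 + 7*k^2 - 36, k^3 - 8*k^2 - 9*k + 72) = k + 3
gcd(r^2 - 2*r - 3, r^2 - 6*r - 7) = r + 1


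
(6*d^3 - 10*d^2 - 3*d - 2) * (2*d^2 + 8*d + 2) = 12*d^5 + 28*d^4 - 74*d^3 - 48*d^2 - 22*d - 4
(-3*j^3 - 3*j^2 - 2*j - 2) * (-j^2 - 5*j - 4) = 3*j^5 + 18*j^4 + 29*j^3 + 24*j^2 + 18*j + 8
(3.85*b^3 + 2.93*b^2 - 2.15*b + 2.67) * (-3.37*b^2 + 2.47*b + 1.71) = -12.9745*b^5 - 0.364599999999999*b^4 + 21.0661*b^3 - 9.2981*b^2 + 2.9184*b + 4.5657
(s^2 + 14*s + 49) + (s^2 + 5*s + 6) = 2*s^2 + 19*s + 55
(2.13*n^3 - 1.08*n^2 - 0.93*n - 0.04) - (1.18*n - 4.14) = 2.13*n^3 - 1.08*n^2 - 2.11*n + 4.1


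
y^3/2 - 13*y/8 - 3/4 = (y/2 + 1/4)*(y - 2)*(y + 3/2)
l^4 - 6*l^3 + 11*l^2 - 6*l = l*(l - 3)*(l - 2)*(l - 1)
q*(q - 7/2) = q^2 - 7*q/2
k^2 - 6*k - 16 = (k - 8)*(k + 2)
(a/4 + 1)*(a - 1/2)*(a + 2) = a^3/4 + 11*a^2/8 + 5*a/4 - 1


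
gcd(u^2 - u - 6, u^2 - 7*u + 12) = u - 3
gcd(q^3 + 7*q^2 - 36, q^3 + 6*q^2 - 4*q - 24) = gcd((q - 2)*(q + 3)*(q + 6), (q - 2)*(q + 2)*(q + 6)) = q^2 + 4*q - 12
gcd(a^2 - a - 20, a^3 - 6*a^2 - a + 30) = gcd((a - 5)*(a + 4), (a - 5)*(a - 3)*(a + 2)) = a - 5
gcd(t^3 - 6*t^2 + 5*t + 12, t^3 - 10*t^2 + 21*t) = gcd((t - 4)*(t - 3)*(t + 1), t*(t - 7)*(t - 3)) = t - 3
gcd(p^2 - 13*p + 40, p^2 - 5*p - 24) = p - 8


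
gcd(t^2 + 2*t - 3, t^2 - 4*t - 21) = t + 3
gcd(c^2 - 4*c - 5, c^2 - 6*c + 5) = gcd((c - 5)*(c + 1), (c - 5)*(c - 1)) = c - 5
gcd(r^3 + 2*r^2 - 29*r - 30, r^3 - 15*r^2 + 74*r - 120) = r - 5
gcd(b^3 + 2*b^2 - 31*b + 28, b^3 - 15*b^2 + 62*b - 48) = b - 1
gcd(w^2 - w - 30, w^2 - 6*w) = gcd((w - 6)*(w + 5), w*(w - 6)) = w - 6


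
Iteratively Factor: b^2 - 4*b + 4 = (b - 2)*(b - 2)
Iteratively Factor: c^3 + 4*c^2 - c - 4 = (c + 4)*(c^2 - 1) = (c + 1)*(c + 4)*(c - 1)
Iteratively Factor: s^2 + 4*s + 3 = (s + 1)*(s + 3)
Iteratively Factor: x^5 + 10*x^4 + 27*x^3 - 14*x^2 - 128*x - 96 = (x + 1)*(x^4 + 9*x^3 + 18*x^2 - 32*x - 96) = (x + 1)*(x + 3)*(x^3 + 6*x^2 - 32) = (x + 1)*(x + 3)*(x + 4)*(x^2 + 2*x - 8) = (x - 2)*(x + 1)*(x + 3)*(x + 4)*(x + 4)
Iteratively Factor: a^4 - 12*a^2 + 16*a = (a)*(a^3 - 12*a + 16) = a*(a - 2)*(a^2 + 2*a - 8) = a*(a - 2)^2*(a + 4)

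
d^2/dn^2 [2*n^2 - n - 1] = 4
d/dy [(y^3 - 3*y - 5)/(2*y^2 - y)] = (2*y^4 - 2*y^3 + 6*y^2 + 20*y - 5)/(y^2*(4*y^2 - 4*y + 1))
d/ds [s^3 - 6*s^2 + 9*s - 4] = 3*s^2 - 12*s + 9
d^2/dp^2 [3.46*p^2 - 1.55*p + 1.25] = 6.92000000000000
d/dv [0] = 0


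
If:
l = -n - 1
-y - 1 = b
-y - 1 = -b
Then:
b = 0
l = -n - 1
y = -1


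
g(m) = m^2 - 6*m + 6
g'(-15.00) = -36.00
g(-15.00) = 321.00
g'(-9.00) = -24.00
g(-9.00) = 141.00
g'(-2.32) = -10.64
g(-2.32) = 25.30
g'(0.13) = -5.74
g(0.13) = 5.24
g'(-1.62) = -9.24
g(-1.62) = 18.34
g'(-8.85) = -23.70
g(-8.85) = 137.42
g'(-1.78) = -9.56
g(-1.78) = 19.85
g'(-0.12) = -6.24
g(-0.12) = 6.73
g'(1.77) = -2.46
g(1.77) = -1.49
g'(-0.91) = -7.82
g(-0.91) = 12.29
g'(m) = 2*m - 6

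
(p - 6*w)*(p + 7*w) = p^2 + p*w - 42*w^2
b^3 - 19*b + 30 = (b - 3)*(b - 2)*(b + 5)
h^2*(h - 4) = h^3 - 4*h^2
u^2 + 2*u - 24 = (u - 4)*(u + 6)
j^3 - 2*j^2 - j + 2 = (j - 2)*(j - 1)*(j + 1)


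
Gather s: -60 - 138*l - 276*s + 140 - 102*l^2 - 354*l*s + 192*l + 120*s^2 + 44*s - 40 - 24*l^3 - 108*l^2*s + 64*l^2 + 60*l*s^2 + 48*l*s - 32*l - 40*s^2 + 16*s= -24*l^3 - 38*l^2 + 22*l + s^2*(60*l + 80) + s*(-108*l^2 - 306*l - 216) + 40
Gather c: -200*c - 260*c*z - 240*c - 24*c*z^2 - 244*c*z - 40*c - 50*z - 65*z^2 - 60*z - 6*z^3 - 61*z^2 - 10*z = c*(-24*z^2 - 504*z - 480) - 6*z^3 - 126*z^2 - 120*z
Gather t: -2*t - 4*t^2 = -4*t^2 - 2*t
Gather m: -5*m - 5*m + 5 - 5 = -10*m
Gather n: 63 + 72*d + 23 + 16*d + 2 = 88*d + 88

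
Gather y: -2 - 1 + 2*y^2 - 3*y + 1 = 2*y^2 - 3*y - 2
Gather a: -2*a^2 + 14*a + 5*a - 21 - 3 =-2*a^2 + 19*a - 24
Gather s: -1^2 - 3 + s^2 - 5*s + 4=s^2 - 5*s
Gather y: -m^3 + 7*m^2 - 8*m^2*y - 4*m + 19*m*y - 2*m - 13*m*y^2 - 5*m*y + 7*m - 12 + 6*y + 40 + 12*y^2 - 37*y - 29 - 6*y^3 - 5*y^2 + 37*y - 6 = -m^3 + 7*m^2 + m - 6*y^3 + y^2*(7 - 13*m) + y*(-8*m^2 + 14*m + 6) - 7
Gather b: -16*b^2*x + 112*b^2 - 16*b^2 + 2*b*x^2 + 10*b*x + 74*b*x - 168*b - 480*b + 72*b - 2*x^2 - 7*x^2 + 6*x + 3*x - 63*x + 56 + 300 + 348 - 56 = b^2*(96 - 16*x) + b*(2*x^2 + 84*x - 576) - 9*x^2 - 54*x + 648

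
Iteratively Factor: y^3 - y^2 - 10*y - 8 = (y + 2)*(y^2 - 3*y - 4) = (y + 1)*(y + 2)*(y - 4)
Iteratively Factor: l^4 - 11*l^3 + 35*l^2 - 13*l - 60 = (l - 5)*(l^3 - 6*l^2 + 5*l + 12) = (l - 5)*(l + 1)*(l^2 - 7*l + 12) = (l - 5)*(l - 3)*(l + 1)*(l - 4)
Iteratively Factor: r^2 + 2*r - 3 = (r + 3)*(r - 1)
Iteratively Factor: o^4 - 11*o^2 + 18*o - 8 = (o - 1)*(o^3 + o^2 - 10*o + 8) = (o - 1)*(o + 4)*(o^2 - 3*o + 2) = (o - 1)^2*(o + 4)*(o - 2)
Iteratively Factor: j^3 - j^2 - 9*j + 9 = (j - 3)*(j^2 + 2*j - 3) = (j - 3)*(j + 3)*(j - 1)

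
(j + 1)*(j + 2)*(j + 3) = j^3 + 6*j^2 + 11*j + 6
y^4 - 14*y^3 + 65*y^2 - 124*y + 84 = (y - 7)*(y - 3)*(y - 2)^2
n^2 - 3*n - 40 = (n - 8)*(n + 5)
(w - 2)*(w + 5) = w^2 + 3*w - 10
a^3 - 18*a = a*(a - 3*sqrt(2))*(a + 3*sqrt(2))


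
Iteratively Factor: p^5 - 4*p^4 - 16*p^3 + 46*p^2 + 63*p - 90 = (p - 1)*(p^4 - 3*p^3 - 19*p^2 + 27*p + 90) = (p - 3)*(p - 1)*(p^3 - 19*p - 30) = (p - 3)*(p - 1)*(p + 3)*(p^2 - 3*p - 10) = (p - 5)*(p - 3)*(p - 1)*(p + 3)*(p + 2)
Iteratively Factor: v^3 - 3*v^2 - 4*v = (v + 1)*(v^2 - 4*v) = (v - 4)*(v + 1)*(v)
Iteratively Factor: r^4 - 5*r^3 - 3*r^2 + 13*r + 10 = (r + 1)*(r^3 - 6*r^2 + 3*r + 10) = (r + 1)^2*(r^2 - 7*r + 10) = (r - 5)*(r + 1)^2*(r - 2)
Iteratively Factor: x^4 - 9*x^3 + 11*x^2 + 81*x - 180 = (x - 5)*(x^3 - 4*x^2 - 9*x + 36) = (x - 5)*(x - 3)*(x^2 - x - 12) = (x - 5)*(x - 4)*(x - 3)*(x + 3)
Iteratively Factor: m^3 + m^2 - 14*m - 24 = (m + 3)*(m^2 - 2*m - 8) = (m - 4)*(m + 3)*(m + 2)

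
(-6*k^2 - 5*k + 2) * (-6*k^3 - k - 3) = 36*k^5 + 30*k^4 - 6*k^3 + 23*k^2 + 13*k - 6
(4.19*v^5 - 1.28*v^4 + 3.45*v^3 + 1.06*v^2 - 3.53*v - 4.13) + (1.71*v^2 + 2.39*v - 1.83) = 4.19*v^5 - 1.28*v^4 + 3.45*v^3 + 2.77*v^2 - 1.14*v - 5.96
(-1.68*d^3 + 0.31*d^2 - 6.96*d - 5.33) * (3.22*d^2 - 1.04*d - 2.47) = -5.4096*d^5 + 2.7454*d^4 - 18.584*d^3 - 10.6899*d^2 + 22.7344*d + 13.1651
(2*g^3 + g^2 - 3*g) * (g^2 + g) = 2*g^5 + 3*g^4 - 2*g^3 - 3*g^2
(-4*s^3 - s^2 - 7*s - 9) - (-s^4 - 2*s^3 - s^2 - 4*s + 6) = s^4 - 2*s^3 - 3*s - 15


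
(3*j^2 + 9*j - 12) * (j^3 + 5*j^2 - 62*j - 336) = 3*j^5 + 24*j^4 - 153*j^3 - 1626*j^2 - 2280*j + 4032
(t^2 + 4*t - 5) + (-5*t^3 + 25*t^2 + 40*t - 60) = -5*t^3 + 26*t^2 + 44*t - 65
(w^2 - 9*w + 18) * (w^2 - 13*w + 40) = w^4 - 22*w^3 + 175*w^2 - 594*w + 720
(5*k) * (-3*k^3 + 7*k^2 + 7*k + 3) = -15*k^4 + 35*k^3 + 35*k^2 + 15*k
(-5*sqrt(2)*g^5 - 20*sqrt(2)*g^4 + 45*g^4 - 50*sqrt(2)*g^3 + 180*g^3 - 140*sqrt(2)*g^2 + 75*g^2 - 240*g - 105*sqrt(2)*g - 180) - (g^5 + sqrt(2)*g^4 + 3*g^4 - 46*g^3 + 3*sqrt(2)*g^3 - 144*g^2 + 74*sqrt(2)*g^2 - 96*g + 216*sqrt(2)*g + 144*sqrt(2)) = -5*sqrt(2)*g^5 - g^5 - 21*sqrt(2)*g^4 + 42*g^4 - 53*sqrt(2)*g^3 + 226*g^3 - 214*sqrt(2)*g^2 + 219*g^2 - 321*sqrt(2)*g - 144*g - 144*sqrt(2) - 180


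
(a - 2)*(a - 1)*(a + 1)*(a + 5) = a^4 + 3*a^3 - 11*a^2 - 3*a + 10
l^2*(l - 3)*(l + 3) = l^4 - 9*l^2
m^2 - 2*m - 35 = (m - 7)*(m + 5)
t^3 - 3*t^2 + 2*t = t*(t - 2)*(t - 1)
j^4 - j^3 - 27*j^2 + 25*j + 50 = (j - 5)*(j - 2)*(j + 1)*(j + 5)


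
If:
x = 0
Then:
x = 0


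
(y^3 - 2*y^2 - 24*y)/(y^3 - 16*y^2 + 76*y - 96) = y*(y + 4)/(y^2 - 10*y + 16)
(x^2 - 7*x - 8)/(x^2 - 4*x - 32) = (x + 1)/(x + 4)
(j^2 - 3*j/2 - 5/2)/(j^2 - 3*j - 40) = (-2*j^2 + 3*j + 5)/(2*(-j^2 + 3*j + 40))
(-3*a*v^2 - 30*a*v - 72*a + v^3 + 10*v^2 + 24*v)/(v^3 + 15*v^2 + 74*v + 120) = (-3*a + v)/(v + 5)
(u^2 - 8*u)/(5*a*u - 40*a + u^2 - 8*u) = u/(5*a + u)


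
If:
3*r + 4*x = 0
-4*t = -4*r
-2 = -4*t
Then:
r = 1/2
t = 1/2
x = -3/8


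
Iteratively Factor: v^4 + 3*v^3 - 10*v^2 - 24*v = (v - 3)*(v^3 + 6*v^2 + 8*v) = (v - 3)*(v + 4)*(v^2 + 2*v) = (v - 3)*(v + 2)*(v + 4)*(v)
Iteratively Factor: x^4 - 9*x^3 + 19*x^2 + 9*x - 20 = (x - 1)*(x^3 - 8*x^2 + 11*x + 20) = (x - 4)*(x - 1)*(x^2 - 4*x - 5) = (x - 4)*(x - 1)*(x + 1)*(x - 5)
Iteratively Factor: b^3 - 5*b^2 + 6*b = (b - 3)*(b^2 - 2*b) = b*(b - 3)*(b - 2)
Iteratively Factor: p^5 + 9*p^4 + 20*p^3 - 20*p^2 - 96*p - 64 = (p - 2)*(p^4 + 11*p^3 + 42*p^2 + 64*p + 32) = (p - 2)*(p + 2)*(p^3 + 9*p^2 + 24*p + 16) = (p - 2)*(p + 1)*(p + 2)*(p^2 + 8*p + 16) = (p - 2)*(p + 1)*(p + 2)*(p + 4)*(p + 4)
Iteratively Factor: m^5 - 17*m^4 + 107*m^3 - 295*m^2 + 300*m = (m - 5)*(m^4 - 12*m^3 + 47*m^2 - 60*m) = (m - 5)^2*(m^3 - 7*m^2 + 12*m) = m*(m - 5)^2*(m^2 - 7*m + 12) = m*(m - 5)^2*(m - 3)*(m - 4)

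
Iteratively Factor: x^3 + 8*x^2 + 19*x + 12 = (x + 4)*(x^2 + 4*x + 3) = (x + 3)*(x + 4)*(x + 1)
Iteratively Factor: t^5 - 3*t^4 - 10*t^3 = (t)*(t^4 - 3*t^3 - 10*t^2) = t*(t + 2)*(t^3 - 5*t^2) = t^2*(t + 2)*(t^2 - 5*t) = t^3*(t + 2)*(t - 5)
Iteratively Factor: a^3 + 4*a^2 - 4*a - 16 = (a + 2)*(a^2 + 2*a - 8) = (a - 2)*(a + 2)*(a + 4)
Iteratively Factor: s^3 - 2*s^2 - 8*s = (s - 4)*(s^2 + 2*s) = s*(s - 4)*(s + 2)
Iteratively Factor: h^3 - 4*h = (h + 2)*(h^2 - 2*h) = h*(h + 2)*(h - 2)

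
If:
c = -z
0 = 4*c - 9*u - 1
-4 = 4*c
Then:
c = -1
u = -5/9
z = 1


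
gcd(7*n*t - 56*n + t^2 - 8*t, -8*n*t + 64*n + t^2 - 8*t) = t - 8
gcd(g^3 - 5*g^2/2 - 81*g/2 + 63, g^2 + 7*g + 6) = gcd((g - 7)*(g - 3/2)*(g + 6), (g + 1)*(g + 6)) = g + 6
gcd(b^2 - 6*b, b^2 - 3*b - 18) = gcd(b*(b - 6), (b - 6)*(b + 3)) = b - 6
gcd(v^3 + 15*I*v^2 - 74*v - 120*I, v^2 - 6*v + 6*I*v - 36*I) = v + 6*I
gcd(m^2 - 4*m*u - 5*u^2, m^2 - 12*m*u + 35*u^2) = -m + 5*u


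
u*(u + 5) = u^2 + 5*u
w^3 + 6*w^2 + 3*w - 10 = (w - 1)*(w + 2)*(w + 5)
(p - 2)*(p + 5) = p^2 + 3*p - 10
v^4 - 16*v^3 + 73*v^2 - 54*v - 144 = (v - 8)*(v - 6)*(v - 3)*(v + 1)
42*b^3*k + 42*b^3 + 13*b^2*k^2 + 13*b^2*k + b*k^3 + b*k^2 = (6*b + k)*(7*b + k)*(b*k + b)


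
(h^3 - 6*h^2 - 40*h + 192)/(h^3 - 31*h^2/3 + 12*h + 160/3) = 3*(h + 6)/(3*h + 5)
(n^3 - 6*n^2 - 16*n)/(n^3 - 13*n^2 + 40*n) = (n + 2)/(n - 5)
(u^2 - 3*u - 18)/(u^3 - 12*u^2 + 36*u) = (u + 3)/(u*(u - 6))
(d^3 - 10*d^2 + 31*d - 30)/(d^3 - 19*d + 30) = (d - 5)/(d + 5)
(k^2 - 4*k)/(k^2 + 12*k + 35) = k*(k - 4)/(k^2 + 12*k + 35)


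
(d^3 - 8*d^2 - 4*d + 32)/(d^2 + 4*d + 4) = (d^2 - 10*d + 16)/(d + 2)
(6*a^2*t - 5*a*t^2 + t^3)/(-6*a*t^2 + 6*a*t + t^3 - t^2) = (-6*a^2 + 5*a*t - t^2)/(6*a*t - 6*a - t^2 + t)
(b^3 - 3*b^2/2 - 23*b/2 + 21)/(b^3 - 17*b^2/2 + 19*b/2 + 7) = (2*b^2 + b - 21)/(2*b^2 - 13*b - 7)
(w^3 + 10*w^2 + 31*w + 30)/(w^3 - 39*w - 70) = (w + 3)/(w - 7)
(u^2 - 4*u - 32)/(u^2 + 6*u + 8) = (u - 8)/(u + 2)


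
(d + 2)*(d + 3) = d^2 + 5*d + 6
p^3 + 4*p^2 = p^2*(p + 4)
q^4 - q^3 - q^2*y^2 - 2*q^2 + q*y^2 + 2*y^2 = (q - 2)*(q + 1)*(q - y)*(q + y)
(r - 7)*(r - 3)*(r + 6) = r^3 - 4*r^2 - 39*r + 126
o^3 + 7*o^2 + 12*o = o*(o + 3)*(o + 4)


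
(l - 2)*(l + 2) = l^2 - 4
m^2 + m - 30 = (m - 5)*(m + 6)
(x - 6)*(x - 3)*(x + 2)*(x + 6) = x^4 - x^3 - 42*x^2 + 36*x + 216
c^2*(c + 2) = c^3 + 2*c^2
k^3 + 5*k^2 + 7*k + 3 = (k + 1)^2*(k + 3)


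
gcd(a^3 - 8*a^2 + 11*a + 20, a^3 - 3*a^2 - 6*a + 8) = a - 4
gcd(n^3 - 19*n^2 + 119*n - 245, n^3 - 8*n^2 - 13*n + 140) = n^2 - 12*n + 35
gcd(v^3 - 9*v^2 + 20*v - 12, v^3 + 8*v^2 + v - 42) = v - 2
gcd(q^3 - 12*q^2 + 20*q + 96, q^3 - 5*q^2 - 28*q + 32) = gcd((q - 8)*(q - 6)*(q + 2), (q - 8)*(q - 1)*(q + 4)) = q - 8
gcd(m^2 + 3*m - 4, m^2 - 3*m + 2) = m - 1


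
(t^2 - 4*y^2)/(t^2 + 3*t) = (t^2 - 4*y^2)/(t*(t + 3))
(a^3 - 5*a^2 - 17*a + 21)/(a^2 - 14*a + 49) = (a^2 + 2*a - 3)/(a - 7)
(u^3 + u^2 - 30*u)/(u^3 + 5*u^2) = (u^2 + u - 30)/(u*(u + 5))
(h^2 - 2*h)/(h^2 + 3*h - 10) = h/(h + 5)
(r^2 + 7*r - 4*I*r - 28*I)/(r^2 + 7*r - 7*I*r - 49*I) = (r - 4*I)/(r - 7*I)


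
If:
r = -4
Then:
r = -4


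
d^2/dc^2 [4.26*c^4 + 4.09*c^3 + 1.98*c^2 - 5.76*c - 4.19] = 51.12*c^2 + 24.54*c + 3.96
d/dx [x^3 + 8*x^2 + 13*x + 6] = 3*x^2 + 16*x + 13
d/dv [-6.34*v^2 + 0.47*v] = 0.47 - 12.68*v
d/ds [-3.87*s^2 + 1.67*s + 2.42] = 1.67 - 7.74*s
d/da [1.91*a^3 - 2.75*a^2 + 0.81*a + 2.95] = 5.73*a^2 - 5.5*a + 0.81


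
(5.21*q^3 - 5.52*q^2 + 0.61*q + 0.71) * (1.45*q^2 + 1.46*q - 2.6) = 7.5545*q^5 - 0.3974*q^4 - 20.7207*q^3 + 16.2721*q^2 - 0.5494*q - 1.846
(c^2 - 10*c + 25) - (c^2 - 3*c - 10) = 35 - 7*c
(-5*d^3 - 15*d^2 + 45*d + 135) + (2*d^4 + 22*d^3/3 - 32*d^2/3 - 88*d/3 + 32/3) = 2*d^4 + 7*d^3/3 - 77*d^2/3 + 47*d/3 + 437/3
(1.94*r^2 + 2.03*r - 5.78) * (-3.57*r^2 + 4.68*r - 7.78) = -6.9258*r^4 + 1.8321*r^3 + 15.0418*r^2 - 42.8438*r + 44.9684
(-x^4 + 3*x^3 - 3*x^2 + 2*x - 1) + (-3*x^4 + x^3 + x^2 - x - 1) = -4*x^4 + 4*x^3 - 2*x^2 + x - 2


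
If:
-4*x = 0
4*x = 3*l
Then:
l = 0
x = 0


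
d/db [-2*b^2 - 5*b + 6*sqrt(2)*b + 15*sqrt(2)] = -4*b - 5 + 6*sqrt(2)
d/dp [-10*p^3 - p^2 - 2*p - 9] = -30*p^2 - 2*p - 2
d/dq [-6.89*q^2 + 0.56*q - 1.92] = 0.56 - 13.78*q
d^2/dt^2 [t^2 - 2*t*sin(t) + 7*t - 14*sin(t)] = 2*t*sin(t) + 14*sin(t) - 4*cos(t) + 2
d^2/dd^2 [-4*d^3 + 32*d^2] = 64 - 24*d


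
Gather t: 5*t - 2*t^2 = -2*t^2 + 5*t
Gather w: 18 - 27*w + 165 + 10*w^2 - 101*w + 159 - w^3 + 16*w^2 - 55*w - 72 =-w^3 + 26*w^2 - 183*w + 270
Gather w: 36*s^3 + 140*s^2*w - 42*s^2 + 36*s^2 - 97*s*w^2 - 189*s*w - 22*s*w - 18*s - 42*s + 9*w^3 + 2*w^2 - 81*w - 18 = 36*s^3 - 6*s^2 - 60*s + 9*w^3 + w^2*(2 - 97*s) + w*(140*s^2 - 211*s - 81) - 18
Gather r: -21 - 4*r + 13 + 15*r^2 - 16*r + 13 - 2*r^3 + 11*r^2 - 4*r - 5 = -2*r^3 + 26*r^2 - 24*r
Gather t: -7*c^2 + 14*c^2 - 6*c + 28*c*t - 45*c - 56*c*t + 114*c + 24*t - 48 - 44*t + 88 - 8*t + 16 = 7*c^2 + 63*c + t*(-28*c - 28) + 56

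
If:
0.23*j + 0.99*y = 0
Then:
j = -4.30434782608696*y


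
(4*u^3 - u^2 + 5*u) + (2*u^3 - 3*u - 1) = 6*u^3 - u^2 + 2*u - 1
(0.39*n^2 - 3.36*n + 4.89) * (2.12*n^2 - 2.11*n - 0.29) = 0.8268*n^4 - 7.9461*n^3 + 17.3433*n^2 - 9.3435*n - 1.4181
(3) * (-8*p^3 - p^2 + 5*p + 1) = -24*p^3 - 3*p^2 + 15*p + 3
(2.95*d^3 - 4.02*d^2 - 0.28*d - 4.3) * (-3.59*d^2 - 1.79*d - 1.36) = -10.5905*d^5 + 9.1513*d^4 + 4.189*d^3 + 21.4054*d^2 + 8.0778*d + 5.848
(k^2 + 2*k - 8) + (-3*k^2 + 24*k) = -2*k^2 + 26*k - 8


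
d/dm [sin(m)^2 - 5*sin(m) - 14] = (2*sin(m) - 5)*cos(m)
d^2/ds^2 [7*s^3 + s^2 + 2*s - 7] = 42*s + 2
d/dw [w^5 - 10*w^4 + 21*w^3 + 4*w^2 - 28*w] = 5*w^4 - 40*w^3 + 63*w^2 + 8*w - 28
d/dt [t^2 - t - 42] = 2*t - 1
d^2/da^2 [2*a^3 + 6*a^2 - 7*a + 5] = 12*a + 12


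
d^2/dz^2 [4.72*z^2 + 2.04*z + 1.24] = 9.44000000000000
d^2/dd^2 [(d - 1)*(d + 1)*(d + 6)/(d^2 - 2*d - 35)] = 4*(25*d^3 + 411*d^2 + 1803*d + 3593)/(d^6 - 6*d^5 - 93*d^4 + 412*d^3 + 3255*d^2 - 7350*d - 42875)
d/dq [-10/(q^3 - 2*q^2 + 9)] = 10*q*(3*q - 4)/(q^3 - 2*q^2 + 9)^2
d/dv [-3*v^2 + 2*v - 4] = 2 - 6*v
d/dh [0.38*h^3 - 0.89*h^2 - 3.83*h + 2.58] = 1.14*h^2 - 1.78*h - 3.83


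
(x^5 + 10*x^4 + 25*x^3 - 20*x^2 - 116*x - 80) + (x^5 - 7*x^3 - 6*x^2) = 2*x^5 + 10*x^4 + 18*x^3 - 26*x^2 - 116*x - 80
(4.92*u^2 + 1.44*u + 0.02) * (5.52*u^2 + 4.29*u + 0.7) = 27.1584*u^4 + 29.0556*u^3 + 9.732*u^2 + 1.0938*u + 0.014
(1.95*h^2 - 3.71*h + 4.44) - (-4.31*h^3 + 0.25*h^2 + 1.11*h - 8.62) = 4.31*h^3 + 1.7*h^2 - 4.82*h + 13.06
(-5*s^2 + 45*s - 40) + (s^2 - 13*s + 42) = -4*s^2 + 32*s + 2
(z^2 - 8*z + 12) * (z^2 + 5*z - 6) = z^4 - 3*z^3 - 34*z^2 + 108*z - 72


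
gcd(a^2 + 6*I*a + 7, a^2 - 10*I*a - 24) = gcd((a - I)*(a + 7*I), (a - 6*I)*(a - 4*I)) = 1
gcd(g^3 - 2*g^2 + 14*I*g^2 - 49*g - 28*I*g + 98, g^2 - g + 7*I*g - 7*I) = g + 7*I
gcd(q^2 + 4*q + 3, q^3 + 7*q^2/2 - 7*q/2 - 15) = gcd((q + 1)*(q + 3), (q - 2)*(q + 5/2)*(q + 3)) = q + 3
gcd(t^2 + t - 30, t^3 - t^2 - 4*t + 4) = 1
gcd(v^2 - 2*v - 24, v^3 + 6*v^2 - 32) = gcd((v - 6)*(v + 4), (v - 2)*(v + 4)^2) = v + 4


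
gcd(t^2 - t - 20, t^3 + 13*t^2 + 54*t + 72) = t + 4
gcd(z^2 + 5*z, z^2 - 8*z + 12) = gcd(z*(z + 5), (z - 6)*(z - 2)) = 1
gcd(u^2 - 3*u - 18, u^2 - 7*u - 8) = 1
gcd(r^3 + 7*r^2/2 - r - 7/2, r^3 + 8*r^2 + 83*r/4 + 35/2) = r + 7/2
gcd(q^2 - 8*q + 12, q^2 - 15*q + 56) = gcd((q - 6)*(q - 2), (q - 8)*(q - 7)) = 1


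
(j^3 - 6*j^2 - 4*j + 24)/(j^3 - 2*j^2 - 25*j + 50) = (j^2 - 4*j - 12)/(j^2 - 25)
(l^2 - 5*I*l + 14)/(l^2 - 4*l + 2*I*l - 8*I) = (l - 7*I)/(l - 4)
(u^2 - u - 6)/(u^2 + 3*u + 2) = (u - 3)/(u + 1)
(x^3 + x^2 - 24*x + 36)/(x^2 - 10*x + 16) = (x^2 + 3*x - 18)/(x - 8)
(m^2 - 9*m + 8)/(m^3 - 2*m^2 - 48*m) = (m - 1)/(m*(m + 6))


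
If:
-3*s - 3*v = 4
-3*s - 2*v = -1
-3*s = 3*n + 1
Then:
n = -4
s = 11/3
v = -5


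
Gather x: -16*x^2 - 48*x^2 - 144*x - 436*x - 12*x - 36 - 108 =-64*x^2 - 592*x - 144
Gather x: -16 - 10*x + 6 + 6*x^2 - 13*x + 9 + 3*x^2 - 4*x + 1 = 9*x^2 - 27*x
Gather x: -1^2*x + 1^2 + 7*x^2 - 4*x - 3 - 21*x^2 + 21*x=-14*x^2 + 16*x - 2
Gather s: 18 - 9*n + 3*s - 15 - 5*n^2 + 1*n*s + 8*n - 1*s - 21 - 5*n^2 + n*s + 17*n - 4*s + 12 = -10*n^2 + 16*n + s*(2*n - 2) - 6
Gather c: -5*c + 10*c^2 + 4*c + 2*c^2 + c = 12*c^2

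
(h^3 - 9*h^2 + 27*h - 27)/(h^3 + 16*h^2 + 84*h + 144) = (h^3 - 9*h^2 + 27*h - 27)/(h^3 + 16*h^2 + 84*h + 144)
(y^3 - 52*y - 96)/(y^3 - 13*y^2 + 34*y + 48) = (y^2 + 8*y + 12)/(y^2 - 5*y - 6)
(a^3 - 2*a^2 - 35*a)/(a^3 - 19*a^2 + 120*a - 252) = a*(a + 5)/(a^2 - 12*a + 36)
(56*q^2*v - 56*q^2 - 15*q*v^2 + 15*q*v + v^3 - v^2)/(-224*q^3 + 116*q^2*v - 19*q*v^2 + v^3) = (1 - v)/(4*q - v)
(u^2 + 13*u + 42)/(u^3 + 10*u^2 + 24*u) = (u + 7)/(u*(u + 4))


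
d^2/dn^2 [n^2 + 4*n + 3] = 2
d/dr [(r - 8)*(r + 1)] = 2*r - 7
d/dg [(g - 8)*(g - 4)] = 2*g - 12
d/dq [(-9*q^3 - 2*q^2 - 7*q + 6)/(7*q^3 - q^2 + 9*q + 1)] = (23*q^4 - 64*q^3 - 178*q^2 + 8*q - 61)/(49*q^6 - 14*q^5 + 127*q^4 - 4*q^3 + 79*q^2 + 18*q + 1)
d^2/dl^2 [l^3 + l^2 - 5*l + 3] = 6*l + 2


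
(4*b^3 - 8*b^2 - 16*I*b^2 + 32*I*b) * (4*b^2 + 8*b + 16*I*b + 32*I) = 16*b^5 + 192*b^3 - 1024*b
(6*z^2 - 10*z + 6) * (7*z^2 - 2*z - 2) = 42*z^4 - 82*z^3 + 50*z^2 + 8*z - 12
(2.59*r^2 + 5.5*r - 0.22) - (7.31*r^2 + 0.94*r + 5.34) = -4.72*r^2 + 4.56*r - 5.56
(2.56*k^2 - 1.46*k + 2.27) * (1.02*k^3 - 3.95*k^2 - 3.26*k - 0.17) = 2.6112*k^5 - 11.6012*k^4 - 0.263199999999999*k^3 - 4.6421*k^2 - 7.152*k - 0.3859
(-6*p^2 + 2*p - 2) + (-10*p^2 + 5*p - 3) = -16*p^2 + 7*p - 5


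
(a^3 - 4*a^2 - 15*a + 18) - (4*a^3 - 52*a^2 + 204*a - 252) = -3*a^3 + 48*a^2 - 219*a + 270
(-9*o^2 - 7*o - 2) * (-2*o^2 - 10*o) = 18*o^4 + 104*o^3 + 74*o^2 + 20*o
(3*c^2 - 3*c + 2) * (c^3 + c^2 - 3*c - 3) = 3*c^5 - 10*c^3 + 2*c^2 + 3*c - 6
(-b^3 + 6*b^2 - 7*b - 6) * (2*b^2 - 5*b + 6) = -2*b^5 + 17*b^4 - 50*b^3 + 59*b^2 - 12*b - 36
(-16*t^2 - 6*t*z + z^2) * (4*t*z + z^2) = -64*t^3*z - 40*t^2*z^2 - 2*t*z^3 + z^4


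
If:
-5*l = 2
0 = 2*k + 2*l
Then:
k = 2/5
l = -2/5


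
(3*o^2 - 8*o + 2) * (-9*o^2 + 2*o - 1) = -27*o^4 + 78*o^3 - 37*o^2 + 12*o - 2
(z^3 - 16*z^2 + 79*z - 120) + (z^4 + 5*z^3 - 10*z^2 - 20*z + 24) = z^4 + 6*z^3 - 26*z^2 + 59*z - 96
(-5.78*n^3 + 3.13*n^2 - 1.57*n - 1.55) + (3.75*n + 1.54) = -5.78*n^3 + 3.13*n^2 + 2.18*n - 0.01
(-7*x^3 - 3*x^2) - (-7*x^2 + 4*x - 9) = -7*x^3 + 4*x^2 - 4*x + 9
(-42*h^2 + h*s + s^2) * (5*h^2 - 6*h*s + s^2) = -210*h^4 + 257*h^3*s - 43*h^2*s^2 - 5*h*s^3 + s^4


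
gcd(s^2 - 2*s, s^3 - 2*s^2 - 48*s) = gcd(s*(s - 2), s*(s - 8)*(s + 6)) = s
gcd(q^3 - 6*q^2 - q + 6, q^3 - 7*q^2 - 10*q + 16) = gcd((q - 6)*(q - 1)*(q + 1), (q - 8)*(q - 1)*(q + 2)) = q - 1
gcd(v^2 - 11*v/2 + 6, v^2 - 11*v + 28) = v - 4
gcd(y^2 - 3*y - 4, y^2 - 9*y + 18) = 1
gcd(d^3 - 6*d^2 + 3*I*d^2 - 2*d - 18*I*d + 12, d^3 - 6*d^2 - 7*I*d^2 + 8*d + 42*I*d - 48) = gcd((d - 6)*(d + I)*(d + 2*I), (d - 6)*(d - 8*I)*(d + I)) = d^2 + d*(-6 + I) - 6*I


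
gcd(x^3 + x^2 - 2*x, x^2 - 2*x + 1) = x - 1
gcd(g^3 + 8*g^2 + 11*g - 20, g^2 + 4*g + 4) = 1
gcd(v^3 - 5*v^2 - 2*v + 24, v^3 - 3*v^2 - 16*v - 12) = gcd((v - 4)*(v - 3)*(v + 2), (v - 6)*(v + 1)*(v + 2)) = v + 2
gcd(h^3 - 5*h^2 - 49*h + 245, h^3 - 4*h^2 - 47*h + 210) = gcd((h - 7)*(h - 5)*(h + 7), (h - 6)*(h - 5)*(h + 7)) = h^2 + 2*h - 35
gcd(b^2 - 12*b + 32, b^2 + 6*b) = 1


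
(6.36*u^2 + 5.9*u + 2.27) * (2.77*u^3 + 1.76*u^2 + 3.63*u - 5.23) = 17.6172*u^5 + 27.5366*u^4 + 39.7587*u^3 - 7.8506*u^2 - 22.6169*u - 11.8721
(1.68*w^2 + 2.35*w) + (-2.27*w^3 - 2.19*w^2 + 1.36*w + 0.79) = -2.27*w^3 - 0.51*w^2 + 3.71*w + 0.79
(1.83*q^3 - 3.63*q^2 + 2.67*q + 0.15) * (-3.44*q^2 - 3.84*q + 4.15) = -6.2952*q^5 + 5.46*q^4 + 12.3489*q^3 - 25.8333*q^2 + 10.5045*q + 0.6225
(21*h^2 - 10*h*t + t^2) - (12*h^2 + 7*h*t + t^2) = 9*h^2 - 17*h*t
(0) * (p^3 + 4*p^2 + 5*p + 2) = 0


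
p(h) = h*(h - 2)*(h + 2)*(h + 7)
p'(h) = h*(h - 2)*(h + 2) + h*(h - 2)*(h + 7) + h*(h + 2)*(h + 7) + (h - 2)*(h + 2)*(h + 7) = 4*h^3 + 21*h^2 - 8*h - 28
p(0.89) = -22.53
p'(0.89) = -15.67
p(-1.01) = 18.03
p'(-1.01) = -2.62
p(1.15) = -25.09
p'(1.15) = -3.34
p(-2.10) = -4.22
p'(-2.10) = 44.37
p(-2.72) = -39.56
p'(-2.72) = 68.63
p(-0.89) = 17.44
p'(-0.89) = -7.07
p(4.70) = 994.77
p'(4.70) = 813.58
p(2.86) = 117.86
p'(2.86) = 214.47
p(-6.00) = -192.00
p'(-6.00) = -88.00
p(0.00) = 0.00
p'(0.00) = -28.00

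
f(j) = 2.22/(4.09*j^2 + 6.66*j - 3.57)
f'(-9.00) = 0.00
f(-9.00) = 0.01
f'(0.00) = -1.16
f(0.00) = -0.62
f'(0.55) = -14.00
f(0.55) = 1.67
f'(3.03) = -0.02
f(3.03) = 0.04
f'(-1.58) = 0.92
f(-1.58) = -0.57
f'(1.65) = -0.13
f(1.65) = 0.12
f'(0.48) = -72.56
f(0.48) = 3.90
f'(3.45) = -0.02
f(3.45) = 0.03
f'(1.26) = -0.29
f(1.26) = 0.20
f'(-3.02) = 0.22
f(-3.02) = 0.16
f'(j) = 2.22*(-8.18*j - 6.66)/(4.09*j^2 + 6.66*j - 3.57)^2 = (-18.1596*j - 14.7852)/(4.09*j^2 + 6.66*j - 3.57)^2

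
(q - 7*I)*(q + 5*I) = q^2 - 2*I*q + 35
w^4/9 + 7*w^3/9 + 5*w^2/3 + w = w*(w/3 + 1/3)*(w/3 + 1)*(w + 3)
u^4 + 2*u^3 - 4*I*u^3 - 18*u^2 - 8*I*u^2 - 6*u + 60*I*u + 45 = (u - 3)*(u + 5)*(u - 3*I)*(u - I)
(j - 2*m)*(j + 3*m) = j^2 + j*m - 6*m^2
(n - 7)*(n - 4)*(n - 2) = n^3 - 13*n^2 + 50*n - 56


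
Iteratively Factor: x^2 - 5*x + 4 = (x - 1)*(x - 4)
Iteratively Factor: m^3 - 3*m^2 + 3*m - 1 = (m - 1)*(m^2 - 2*m + 1) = (m - 1)^2*(m - 1)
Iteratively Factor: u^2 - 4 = (u - 2)*(u + 2)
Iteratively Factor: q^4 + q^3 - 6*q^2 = (q - 2)*(q^3 + 3*q^2) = q*(q - 2)*(q^2 + 3*q) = q^2*(q - 2)*(q + 3)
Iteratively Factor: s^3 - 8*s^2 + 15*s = (s - 3)*(s^2 - 5*s) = (s - 5)*(s - 3)*(s)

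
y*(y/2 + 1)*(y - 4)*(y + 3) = y^4/2 + y^3/2 - 7*y^2 - 12*y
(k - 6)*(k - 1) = k^2 - 7*k + 6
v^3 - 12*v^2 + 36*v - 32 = (v - 8)*(v - 2)^2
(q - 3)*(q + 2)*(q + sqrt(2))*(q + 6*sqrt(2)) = q^4 - q^3 + 7*sqrt(2)*q^3 - 7*sqrt(2)*q^2 + 6*q^2 - 42*sqrt(2)*q - 12*q - 72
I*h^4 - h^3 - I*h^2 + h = h*(h - 1)*(h + I)*(I*h + I)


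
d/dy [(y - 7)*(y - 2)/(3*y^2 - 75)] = (3*y^2 - 26*y + 75)/(y^4 - 50*y^2 + 625)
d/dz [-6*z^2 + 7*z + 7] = 7 - 12*z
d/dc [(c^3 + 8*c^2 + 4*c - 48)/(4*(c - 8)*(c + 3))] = (c^4 - 10*c^3 - 116*c^2 - 288*c - 336)/(4*(c^4 - 10*c^3 - 23*c^2 + 240*c + 576))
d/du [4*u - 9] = 4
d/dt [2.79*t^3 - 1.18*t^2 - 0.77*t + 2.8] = 8.37*t^2 - 2.36*t - 0.77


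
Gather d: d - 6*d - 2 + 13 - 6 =5 - 5*d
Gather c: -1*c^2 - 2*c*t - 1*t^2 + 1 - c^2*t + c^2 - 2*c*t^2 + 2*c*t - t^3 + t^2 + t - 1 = -c^2*t - 2*c*t^2 - t^3 + t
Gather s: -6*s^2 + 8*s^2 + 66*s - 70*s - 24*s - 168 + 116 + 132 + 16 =2*s^2 - 28*s + 96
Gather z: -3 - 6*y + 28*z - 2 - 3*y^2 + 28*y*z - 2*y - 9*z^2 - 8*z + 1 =-3*y^2 - 8*y - 9*z^2 + z*(28*y + 20) - 4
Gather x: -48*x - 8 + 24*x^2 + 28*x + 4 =24*x^2 - 20*x - 4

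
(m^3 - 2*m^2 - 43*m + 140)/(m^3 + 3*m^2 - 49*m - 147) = (m^2 - 9*m + 20)/(m^2 - 4*m - 21)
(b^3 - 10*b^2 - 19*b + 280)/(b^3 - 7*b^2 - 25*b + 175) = (b - 8)/(b - 5)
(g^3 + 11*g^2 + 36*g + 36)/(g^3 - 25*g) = (g^3 + 11*g^2 + 36*g + 36)/(g*(g^2 - 25))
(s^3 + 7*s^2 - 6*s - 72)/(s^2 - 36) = (s^2 + s - 12)/(s - 6)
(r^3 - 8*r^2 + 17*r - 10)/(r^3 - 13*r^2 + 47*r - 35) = (r - 2)/(r - 7)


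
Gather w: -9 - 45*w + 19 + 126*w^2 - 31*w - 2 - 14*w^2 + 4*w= 112*w^2 - 72*w + 8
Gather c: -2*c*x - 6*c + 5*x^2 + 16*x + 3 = c*(-2*x - 6) + 5*x^2 + 16*x + 3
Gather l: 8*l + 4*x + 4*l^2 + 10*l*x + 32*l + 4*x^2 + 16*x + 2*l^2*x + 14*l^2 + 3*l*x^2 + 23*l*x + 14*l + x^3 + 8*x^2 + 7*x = l^2*(2*x + 18) + l*(3*x^2 + 33*x + 54) + x^3 + 12*x^2 + 27*x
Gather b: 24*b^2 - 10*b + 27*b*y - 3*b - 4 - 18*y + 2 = 24*b^2 + b*(27*y - 13) - 18*y - 2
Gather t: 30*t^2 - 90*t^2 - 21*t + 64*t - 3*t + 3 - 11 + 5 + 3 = -60*t^2 + 40*t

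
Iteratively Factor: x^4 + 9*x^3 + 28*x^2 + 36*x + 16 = (x + 1)*(x^3 + 8*x^2 + 20*x + 16) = (x + 1)*(x + 2)*(x^2 + 6*x + 8) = (x + 1)*(x + 2)^2*(x + 4)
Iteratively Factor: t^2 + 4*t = (t + 4)*(t)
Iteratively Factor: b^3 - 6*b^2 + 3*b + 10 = (b - 2)*(b^2 - 4*b - 5) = (b - 5)*(b - 2)*(b + 1)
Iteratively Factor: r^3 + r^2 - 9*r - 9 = (r + 1)*(r^2 - 9) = (r + 1)*(r + 3)*(r - 3)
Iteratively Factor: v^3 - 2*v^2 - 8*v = (v - 4)*(v^2 + 2*v) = (v - 4)*(v + 2)*(v)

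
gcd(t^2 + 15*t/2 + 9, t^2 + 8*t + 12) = t + 6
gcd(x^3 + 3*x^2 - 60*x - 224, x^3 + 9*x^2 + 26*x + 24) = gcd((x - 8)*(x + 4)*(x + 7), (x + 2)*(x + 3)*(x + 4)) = x + 4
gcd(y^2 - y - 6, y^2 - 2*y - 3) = y - 3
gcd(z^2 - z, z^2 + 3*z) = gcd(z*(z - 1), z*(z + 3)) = z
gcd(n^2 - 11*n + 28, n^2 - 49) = n - 7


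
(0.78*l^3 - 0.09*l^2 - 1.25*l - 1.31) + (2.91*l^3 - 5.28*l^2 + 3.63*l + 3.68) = 3.69*l^3 - 5.37*l^2 + 2.38*l + 2.37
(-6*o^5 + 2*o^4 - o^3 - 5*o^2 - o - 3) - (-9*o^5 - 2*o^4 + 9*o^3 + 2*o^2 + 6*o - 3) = 3*o^5 + 4*o^4 - 10*o^3 - 7*o^2 - 7*o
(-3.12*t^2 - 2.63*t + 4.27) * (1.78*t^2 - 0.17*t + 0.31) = -5.5536*t^4 - 4.151*t^3 + 7.0805*t^2 - 1.5412*t + 1.3237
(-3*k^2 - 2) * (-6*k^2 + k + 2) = 18*k^4 - 3*k^3 + 6*k^2 - 2*k - 4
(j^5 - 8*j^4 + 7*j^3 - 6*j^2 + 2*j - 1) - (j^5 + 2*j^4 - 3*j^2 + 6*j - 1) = -10*j^4 + 7*j^3 - 3*j^2 - 4*j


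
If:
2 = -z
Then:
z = -2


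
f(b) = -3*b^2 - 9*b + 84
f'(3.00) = -27.00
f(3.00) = 30.00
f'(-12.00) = 63.00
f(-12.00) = -240.00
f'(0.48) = -11.88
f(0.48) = 78.99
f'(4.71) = -37.26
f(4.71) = -24.94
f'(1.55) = -18.30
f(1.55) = 62.84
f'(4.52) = -36.12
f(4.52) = -17.97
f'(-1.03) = -2.82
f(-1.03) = 90.09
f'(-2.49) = 5.94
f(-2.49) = 87.81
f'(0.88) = -14.28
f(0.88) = 73.76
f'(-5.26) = 22.56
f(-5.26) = 48.34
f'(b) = -6*b - 9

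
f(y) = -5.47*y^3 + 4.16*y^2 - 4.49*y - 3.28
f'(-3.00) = -177.14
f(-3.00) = 195.32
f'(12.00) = -2267.69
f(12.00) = -8910.28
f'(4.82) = -345.63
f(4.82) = -540.81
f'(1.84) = -44.74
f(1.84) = -31.53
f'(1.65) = -35.44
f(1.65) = -23.93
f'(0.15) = -3.61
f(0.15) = -3.88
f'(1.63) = -34.53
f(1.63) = -23.24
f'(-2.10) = -94.33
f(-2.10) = 75.15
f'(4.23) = -262.92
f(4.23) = -361.85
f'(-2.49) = -126.95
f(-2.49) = 118.14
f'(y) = -16.41*y^2 + 8.32*y - 4.49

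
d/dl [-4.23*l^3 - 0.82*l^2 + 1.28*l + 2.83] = -12.69*l^2 - 1.64*l + 1.28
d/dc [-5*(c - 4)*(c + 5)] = -10*c - 5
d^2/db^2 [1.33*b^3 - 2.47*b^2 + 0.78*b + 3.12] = 7.98*b - 4.94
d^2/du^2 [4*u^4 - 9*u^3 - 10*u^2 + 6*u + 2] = 48*u^2 - 54*u - 20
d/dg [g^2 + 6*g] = 2*g + 6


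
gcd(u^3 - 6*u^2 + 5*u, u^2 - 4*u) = u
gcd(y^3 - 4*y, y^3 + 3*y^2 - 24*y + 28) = y - 2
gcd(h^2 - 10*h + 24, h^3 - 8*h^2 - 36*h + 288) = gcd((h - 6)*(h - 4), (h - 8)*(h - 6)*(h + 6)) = h - 6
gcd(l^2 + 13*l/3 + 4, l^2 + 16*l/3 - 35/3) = 1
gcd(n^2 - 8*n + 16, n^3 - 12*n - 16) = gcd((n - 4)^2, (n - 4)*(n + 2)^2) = n - 4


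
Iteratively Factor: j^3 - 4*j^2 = (j)*(j^2 - 4*j) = j*(j - 4)*(j)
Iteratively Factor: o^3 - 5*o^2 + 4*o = (o - 1)*(o^2 - 4*o) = (o - 4)*(o - 1)*(o)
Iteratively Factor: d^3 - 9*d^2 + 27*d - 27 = (d - 3)*(d^2 - 6*d + 9) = (d - 3)^2*(d - 3)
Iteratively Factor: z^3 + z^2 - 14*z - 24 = (z - 4)*(z^2 + 5*z + 6) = (z - 4)*(z + 2)*(z + 3)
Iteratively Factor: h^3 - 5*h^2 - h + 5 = (h + 1)*(h^2 - 6*h + 5) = (h - 5)*(h + 1)*(h - 1)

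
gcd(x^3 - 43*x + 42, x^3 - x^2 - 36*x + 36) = x^2 - 7*x + 6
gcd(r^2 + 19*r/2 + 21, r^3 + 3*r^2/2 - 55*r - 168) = r^2 + 19*r/2 + 21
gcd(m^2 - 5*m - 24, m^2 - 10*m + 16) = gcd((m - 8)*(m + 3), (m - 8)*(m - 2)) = m - 8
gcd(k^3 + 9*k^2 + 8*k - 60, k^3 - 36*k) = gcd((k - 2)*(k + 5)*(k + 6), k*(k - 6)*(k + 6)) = k + 6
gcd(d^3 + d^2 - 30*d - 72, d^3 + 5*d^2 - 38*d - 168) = d^2 - 2*d - 24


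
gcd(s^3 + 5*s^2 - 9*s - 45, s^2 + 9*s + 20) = s + 5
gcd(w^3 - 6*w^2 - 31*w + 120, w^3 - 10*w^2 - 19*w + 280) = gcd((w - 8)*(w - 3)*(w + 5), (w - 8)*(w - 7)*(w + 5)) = w^2 - 3*w - 40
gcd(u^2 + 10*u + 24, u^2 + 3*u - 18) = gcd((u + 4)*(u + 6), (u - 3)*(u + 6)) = u + 6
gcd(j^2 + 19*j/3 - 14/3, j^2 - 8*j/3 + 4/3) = j - 2/3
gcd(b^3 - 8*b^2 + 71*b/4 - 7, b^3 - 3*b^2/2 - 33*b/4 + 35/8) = b^2 - 4*b + 7/4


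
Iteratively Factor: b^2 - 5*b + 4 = (b - 1)*(b - 4)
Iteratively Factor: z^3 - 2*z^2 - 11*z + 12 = (z - 4)*(z^2 + 2*z - 3) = (z - 4)*(z - 1)*(z + 3)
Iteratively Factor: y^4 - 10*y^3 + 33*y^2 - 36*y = (y)*(y^3 - 10*y^2 + 33*y - 36) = y*(y - 3)*(y^2 - 7*y + 12) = y*(y - 4)*(y - 3)*(y - 3)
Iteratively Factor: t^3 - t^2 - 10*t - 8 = (t + 1)*(t^2 - 2*t - 8) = (t + 1)*(t + 2)*(t - 4)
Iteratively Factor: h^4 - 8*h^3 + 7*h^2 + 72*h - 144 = (h - 3)*(h^3 - 5*h^2 - 8*h + 48) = (h - 4)*(h - 3)*(h^2 - h - 12) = (h - 4)^2*(h - 3)*(h + 3)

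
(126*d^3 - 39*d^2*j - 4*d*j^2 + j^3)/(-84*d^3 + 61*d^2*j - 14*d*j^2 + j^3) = (-6*d - j)/(4*d - j)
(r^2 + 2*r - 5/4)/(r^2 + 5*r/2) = (r - 1/2)/r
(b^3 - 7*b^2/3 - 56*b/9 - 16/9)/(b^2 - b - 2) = (-9*b^3 + 21*b^2 + 56*b + 16)/(9*(-b^2 + b + 2))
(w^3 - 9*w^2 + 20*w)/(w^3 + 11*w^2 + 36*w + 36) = w*(w^2 - 9*w + 20)/(w^3 + 11*w^2 + 36*w + 36)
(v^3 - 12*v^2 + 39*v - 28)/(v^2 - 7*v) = v - 5 + 4/v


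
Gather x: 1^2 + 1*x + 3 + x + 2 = 2*x + 6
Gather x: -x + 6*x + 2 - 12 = 5*x - 10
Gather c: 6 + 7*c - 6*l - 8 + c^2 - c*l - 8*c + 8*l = c^2 + c*(-l - 1) + 2*l - 2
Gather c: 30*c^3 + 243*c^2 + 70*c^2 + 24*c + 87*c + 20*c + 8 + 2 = 30*c^3 + 313*c^2 + 131*c + 10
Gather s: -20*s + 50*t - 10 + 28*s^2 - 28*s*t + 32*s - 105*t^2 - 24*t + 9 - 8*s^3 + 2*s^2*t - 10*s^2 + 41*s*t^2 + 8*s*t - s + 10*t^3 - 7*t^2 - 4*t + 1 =-8*s^3 + s^2*(2*t + 18) + s*(41*t^2 - 20*t + 11) + 10*t^3 - 112*t^2 + 22*t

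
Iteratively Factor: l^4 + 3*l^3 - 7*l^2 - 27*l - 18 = (l + 1)*(l^3 + 2*l^2 - 9*l - 18) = (l - 3)*(l + 1)*(l^2 + 5*l + 6) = (l - 3)*(l + 1)*(l + 2)*(l + 3)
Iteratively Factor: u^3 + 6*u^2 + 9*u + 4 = (u + 4)*(u^2 + 2*u + 1) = (u + 1)*(u + 4)*(u + 1)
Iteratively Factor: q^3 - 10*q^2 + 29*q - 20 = (q - 5)*(q^2 - 5*q + 4) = (q - 5)*(q - 4)*(q - 1)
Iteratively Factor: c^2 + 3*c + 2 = (c + 2)*(c + 1)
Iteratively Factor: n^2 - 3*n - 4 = (n - 4)*(n + 1)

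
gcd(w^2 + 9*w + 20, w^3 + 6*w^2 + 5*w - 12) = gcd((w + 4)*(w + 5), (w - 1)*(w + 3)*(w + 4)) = w + 4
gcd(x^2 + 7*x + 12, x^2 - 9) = x + 3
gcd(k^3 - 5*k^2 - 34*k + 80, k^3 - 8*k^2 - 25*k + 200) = k^2 - 3*k - 40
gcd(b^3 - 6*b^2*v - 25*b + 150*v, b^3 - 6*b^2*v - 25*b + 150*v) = -b^3 + 6*b^2*v + 25*b - 150*v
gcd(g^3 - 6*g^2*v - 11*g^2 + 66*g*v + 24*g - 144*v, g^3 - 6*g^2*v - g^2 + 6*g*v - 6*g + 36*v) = -g^2 + 6*g*v + 3*g - 18*v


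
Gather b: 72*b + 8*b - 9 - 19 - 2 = 80*b - 30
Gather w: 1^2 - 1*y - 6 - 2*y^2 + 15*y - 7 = -2*y^2 + 14*y - 12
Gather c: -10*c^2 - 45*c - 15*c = -10*c^2 - 60*c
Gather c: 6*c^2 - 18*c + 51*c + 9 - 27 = 6*c^2 + 33*c - 18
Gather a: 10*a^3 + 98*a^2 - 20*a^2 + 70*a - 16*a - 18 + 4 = 10*a^3 + 78*a^2 + 54*a - 14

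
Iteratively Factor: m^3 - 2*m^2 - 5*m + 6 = (m + 2)*(m^2 - 4*m + 3) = (m - 3)*(m + 2)*(m - 1)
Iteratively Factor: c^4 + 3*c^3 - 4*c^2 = (c)*(c^3 + 3*c^2 - 4*c) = c*(c - 1)*(c^2 + 4*c) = c^2*(c - 1)*(c + 4)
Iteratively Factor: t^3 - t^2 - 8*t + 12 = (t - 2)*(t^2 + t - 6) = (t - 2)*(t + 3)*(t - 2)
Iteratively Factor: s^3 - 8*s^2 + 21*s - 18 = (s - 3)*(s^2 - 5*s + 6) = (s - 3)^2*(s - 2)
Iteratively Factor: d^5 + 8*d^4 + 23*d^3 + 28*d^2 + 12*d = (d + 2)*(d^4 + 6*d^3 + 11*d^2 + 6*d) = (d + 1)*(d + 2)*(d^3 + 5*d^2 + 6*d) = (d + 1)*(d + 2)*(d + 3)*(d^2 + 2*d) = (d + 1)*(d + 2)^2*(d + 3)*(d)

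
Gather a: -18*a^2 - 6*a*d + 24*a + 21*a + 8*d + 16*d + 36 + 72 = -18*a^2 + a*(45 - 6*d) + 24*d + 108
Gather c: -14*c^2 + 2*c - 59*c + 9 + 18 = -14*c^2 - 57*c + 27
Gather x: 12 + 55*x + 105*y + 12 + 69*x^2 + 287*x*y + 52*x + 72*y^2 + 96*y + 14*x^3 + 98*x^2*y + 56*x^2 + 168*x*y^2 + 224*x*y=14*x^3 + x^2*(98*y + 125) + x*(168*y^2 + 511*y + 107) + 72*y^2 + 201*y + 24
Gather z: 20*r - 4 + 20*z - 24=20*r + 20*z - 28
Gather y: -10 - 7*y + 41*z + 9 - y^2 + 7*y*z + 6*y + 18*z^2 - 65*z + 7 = -y^2 + y*(7*z - 1) + 18*z^2 - 24*z + 6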